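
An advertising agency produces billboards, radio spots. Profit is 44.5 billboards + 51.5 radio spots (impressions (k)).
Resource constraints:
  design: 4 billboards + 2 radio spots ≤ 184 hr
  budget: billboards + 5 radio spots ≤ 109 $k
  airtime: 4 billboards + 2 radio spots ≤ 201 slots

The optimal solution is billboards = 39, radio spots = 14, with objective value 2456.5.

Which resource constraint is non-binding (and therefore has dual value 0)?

airtime

design: 184/184 (binding)
budget: 109/109 (binding)
airtime: 184/201 (slack 17)
By complementary slackness, a constraint with positive slack has shadow price 0 → airtime.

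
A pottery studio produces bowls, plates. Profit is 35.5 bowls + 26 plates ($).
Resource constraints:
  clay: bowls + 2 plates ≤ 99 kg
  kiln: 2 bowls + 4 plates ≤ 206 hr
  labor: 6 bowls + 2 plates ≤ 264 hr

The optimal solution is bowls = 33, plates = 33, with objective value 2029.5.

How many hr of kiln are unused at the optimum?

8

kiln used = 2·33 + 4·33 = 198; slack = 206 − 198 = 8.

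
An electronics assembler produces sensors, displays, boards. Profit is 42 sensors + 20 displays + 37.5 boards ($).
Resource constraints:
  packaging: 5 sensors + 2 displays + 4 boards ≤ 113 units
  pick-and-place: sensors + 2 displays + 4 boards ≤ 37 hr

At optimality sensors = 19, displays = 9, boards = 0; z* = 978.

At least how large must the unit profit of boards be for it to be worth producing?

Both packaging and pick-and-place are binding at x*.
From A_Bᵀ y = c: 5·y_packaging + 1·y_pick-and-place = 42; 2·y_packaging + 2·y_pick-and-place = 20.
This yields shadow prices y_packaging = 8, y_pick-and-place = 2.
boards enters the basis when its profit ≥ yᵀa₃ = 8·4 + 2·4 = 40.

40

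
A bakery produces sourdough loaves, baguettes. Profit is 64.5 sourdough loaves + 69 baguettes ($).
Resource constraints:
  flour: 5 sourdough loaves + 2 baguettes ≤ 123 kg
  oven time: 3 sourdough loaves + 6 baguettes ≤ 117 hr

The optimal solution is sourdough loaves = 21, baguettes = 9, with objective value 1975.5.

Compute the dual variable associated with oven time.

9

Check each constraint at x*: flour 123/123 (tight); oven time 117/117 (tight).
The binding rows give the dual system: 5·y_flour + 3·y_oven time = 64.5 and 2·y_flour + 6·y_oven time = 69.
This yields shadow prices y_flour = 7.5, y_oven time = 9.
Shadow price of oven time = 9.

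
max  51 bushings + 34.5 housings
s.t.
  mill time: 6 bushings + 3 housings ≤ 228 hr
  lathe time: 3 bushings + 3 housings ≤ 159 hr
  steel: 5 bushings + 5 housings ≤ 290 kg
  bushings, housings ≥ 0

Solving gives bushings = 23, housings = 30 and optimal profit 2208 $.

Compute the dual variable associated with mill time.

At the optimum: mill time uses 228 of 228 (binding); lathe time uses 159 of 159 (binding); steel uses 265 of 290 (slack = 25).
Since steel is not tight, its dual is 0.
Dual feasibility on the basic columns requires 6·y_mill time + 3·y_lathe time = 51, 3·y_mill time + 3·y_lathe time = 34.5.
This yields shadow prices y_mill time = 5.5, y_lathe time = 6.
Shadow price of mill time = 5.5.

5.5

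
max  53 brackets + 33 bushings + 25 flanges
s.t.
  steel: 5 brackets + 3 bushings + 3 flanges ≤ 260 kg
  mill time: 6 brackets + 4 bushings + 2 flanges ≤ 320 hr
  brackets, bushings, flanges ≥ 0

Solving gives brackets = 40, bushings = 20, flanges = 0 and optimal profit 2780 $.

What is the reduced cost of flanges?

-2

Both steel and mill time are binding at x*.
Dual feasibility on the basic columns requires 5·y_steel + 6·y_mill time = 53, 3·y_steel + 4·y_mill time = 33.
This yields shadow prices y_steel = 7, y_mill time = 3.
Reduced cost of flanges: c₃ − yᵀa₃ = 25 − (7·3 + 3·2) = 25 − 27 = -2.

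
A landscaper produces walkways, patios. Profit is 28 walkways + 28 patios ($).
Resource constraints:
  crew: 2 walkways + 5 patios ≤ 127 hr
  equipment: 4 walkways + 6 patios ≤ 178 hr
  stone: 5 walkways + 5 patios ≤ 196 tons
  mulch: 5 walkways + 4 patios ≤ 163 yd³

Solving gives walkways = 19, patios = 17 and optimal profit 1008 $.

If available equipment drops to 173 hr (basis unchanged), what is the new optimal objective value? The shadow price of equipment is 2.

998

Δb = -5, so new z* = 1008 + (2)·(-5) = 1008 − 10 = 998.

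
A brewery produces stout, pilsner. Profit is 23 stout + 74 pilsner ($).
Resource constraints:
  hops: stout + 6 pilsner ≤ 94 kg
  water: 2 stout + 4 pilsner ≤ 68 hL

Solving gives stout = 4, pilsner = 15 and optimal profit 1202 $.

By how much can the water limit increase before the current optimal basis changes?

120

Binding constraints: hops, water. The basis is B = [[1,6],[2,4]] with det -8.
Per unit increase in water, x* moves by d = (0.75, -0.125).
The basis stays optimal until pilsner reaches 0; allowable increase = 120 hL.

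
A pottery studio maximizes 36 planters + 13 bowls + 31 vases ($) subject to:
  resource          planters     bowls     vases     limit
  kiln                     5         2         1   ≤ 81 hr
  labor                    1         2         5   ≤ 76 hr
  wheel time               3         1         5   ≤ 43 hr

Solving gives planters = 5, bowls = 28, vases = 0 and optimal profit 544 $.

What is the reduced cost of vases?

Check each constraint at x*: kiln 81/81 (tight); labor 61/76 (slack 15); wheel time 43/43 (tight).
By complementary slackness, y = 0 for the non-binding constraint.
The binding rows give the dual system: 5·y_kiln + 3·y_wheel time = 36 and 2·y_kiln + 1·y_wheel time = 13.
Solving: y_kiln = 3, y_wheel time = 7.
Reduced cost of vases: c₃ − yᵀa₃ = 31 − (3·1 + 7·5) = 31 − 38 = -7.

-7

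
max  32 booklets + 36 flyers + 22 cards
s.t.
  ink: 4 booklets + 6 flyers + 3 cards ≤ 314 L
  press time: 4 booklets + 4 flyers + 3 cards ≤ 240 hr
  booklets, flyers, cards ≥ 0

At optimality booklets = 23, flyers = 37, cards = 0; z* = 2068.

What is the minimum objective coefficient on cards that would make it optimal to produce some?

Both ink and press time are binding at x*.
Dual feasibility on the basic columns requires 4·y_ink + 4·y_press time = 32, 6·y_ink + 4·y_press time = 36.
→ y_ink = 2 and y_press time = 6.
cards enters the basis when its profit ≥ yᵀa₃ = 2·3 + 6·3 = 24.

24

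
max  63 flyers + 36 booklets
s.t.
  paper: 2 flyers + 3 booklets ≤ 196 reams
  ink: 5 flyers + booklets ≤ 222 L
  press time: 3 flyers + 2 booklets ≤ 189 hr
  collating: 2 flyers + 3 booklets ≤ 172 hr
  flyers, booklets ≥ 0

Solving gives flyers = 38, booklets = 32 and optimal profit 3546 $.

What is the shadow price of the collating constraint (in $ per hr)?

9

At the optimum: paper uses 172 of 196 (slack = 24); ink uses 222 of 222 (binding); press time uses 178 of 189 (slack = 11); collating uses 172 of 172 (binding).
Slack constraints have shadow price 0 (complementary slackness).
From A_Bᵀ y = c: 5·y_ink + 2·y_collating = 63; 1·y_ink + 3·y_collating = 36.
→ y_ink = 9 and y_collating = 9.
Shadow price of collating = 9.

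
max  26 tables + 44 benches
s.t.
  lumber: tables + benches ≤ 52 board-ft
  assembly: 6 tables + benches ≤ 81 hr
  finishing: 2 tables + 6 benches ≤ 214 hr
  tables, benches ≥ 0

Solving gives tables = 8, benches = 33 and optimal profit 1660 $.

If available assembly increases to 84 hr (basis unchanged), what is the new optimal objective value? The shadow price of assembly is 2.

Δb = 3, so new z* = 1660 + (2)·(3) = 1660 + 6 = 1666.

1666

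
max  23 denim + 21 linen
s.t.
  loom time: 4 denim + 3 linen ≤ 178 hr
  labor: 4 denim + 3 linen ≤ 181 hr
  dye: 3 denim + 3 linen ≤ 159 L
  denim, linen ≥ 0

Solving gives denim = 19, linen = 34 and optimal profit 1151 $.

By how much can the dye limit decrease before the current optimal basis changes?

Binding constraints: loom time, dye. The basis is B = [[4,3],[3,3]] with det 3.
Per unit decrease in dye, x* moves by d = (1, -1.3333).
The basis stays optimal until linen reaches 0; allowable decrease = 25.5 L.

25.5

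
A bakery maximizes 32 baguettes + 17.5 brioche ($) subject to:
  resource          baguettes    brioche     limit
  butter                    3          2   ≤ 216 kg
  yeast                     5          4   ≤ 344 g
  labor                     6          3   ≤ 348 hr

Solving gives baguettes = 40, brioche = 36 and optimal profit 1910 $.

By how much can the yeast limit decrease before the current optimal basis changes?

54

Binding constraints: yeast, labor. The basis is B = [[5,4],[6,3]] with det -9.
Per unit decrease in yeast, x* moves by d = (0.3333, -0.6667).
The basis stays optimal until brioche reaches 0; allowable decrease = 54 g.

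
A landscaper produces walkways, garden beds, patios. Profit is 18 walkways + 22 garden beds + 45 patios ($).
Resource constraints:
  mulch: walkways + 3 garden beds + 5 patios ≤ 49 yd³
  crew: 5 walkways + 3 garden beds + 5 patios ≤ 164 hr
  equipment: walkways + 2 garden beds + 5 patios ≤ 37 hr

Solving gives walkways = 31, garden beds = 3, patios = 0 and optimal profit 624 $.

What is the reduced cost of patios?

-5

At the optimum: mulch uses 40 of 49 (slack = 9); crew uses 164 of 164 (binding); equipment uses 37 of 37 (binding).
Since mulch is not tight, its dual is 0.
Dual feasibility on the basic columns requires 5·y_crew + 1·y_equipment = 18, 3·y_crew + 2·y_equipment = 22.
This yields shadow prices y_crew = 2, y_equipment = 8.
Reduced cost of patios: c₃ − yᵀa₃ = 45 − (2·5 + 8·5) = 45 − 50 = -5.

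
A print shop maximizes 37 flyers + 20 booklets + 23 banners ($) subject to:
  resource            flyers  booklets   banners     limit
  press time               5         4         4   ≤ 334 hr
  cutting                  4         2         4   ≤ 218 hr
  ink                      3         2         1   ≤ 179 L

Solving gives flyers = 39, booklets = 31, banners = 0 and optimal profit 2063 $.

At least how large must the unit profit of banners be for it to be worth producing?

Check each constraint at x*: press time 319/334 (slack 15); cutting 218/218 (tight); ink 179/179 (tight).
Since press time is not tight, its dual is 0.
From A_Bᵀ y = c: 4·y_cutting + 3·y_ink = 37; 2·y_cutting + 2·y_ink = 20.
Solving: y_cutting = 7, y_ink = 3.
banners enters the basis when its profit ≥ yᵀa₃ = 7·4 + 3·1 = 31.

31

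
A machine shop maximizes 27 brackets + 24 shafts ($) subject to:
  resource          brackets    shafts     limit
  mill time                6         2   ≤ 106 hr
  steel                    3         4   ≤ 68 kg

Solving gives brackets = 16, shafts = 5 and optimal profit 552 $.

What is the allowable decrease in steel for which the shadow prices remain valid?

Binding constraints: mill time, steel. The basis is B = [[6,2],[3,4]] with det 18.
Per unit decrease in steel, x* moves by d = (0.1111, -0.3333).
The basis stays optimal until shafts reaches 0; allowable decrease = 15 kg.

15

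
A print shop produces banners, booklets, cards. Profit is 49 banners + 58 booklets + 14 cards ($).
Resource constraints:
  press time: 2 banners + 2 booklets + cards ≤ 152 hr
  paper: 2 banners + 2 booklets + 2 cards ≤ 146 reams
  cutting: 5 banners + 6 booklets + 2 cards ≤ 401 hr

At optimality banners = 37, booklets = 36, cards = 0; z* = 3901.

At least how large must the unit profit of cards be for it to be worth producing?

Check each constraint at x*: press time 146/152 (slack 6); paper 146/146 (tight); cutting 401/401 (tight).
Slack constraints have shadow price 0 (complementary slackness).
Dual feasibility on the basic columns requires 2·y_paper + 5·y_cutting = 49, 2·y_paper + 6·y_cutting = 58.
→ y_paper = 2 and y_cutting = 9.
cards enters the basis when its profit ≥ yᵀa₃ = 2·2 + 9·2 = 22.

22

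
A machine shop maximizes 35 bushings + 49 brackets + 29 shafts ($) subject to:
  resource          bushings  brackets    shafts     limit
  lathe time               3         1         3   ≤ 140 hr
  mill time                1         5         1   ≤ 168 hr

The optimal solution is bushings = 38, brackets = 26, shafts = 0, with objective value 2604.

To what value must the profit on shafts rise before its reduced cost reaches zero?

Check each constraint at x*: lathe time 140/140 (tight); mill time 168/168 (tight).
Dual feasibility on the basic columns requires 3·y_lathe time + 1·y_mill time = 35, 1·y_lathe time + 5·y_mill time = 49.
This yields shadow prices y_lathe time = 9, y_mill time = 8.
shafts enters the basis when its profit ≥ yᵀa₃ = 9·3 + 8·1 = 35.

35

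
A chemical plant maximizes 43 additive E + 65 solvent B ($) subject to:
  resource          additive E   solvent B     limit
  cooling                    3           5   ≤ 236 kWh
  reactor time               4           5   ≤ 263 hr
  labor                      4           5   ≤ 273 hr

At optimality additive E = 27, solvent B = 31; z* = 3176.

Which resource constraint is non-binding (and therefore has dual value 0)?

cooling: 236/236 (binding)
reactor time: 263/263 (binding)
labor: 263/273 (slack 10)
By complementary slackness, a constraint with positive slack has shadow price 0 → labor.

labor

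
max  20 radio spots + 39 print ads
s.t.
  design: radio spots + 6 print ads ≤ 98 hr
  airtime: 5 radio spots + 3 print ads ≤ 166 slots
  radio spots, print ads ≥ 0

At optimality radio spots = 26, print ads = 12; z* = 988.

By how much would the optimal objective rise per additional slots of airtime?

3

Both design and airtime are binding at x*.
Dual feasibility on the basic columns requires 1·y_design + 5·y_airtime = 20, 6·y_design + 3·y_airtime = 39.
This yields shadow prices y_design = 5, y_airtime = 3.
Shadow price of airtime = 3.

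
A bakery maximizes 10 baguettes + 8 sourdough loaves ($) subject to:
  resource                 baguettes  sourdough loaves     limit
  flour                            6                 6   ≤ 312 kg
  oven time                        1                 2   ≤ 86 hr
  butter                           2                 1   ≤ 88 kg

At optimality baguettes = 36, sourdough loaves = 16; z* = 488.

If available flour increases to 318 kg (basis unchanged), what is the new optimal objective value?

At the optimum: flour uses 312 of 312 (binding); oven time uses 68 of 86 (slack = 18); butter uses 88 of 88 (binding).
Slack constraints have shadow price 0 (complementary slackness).
From A_Bᵀ y = c: 6·y_flour + 2·y_butter = 10; 6·y_flour + 1·y_butter = 8.
This yields shadow prices y_flour = 1, y_butter = 2.
Δz = y_flour·Δb = 1 × (6) = 6, so new z* = 488 + 6 = 494.

494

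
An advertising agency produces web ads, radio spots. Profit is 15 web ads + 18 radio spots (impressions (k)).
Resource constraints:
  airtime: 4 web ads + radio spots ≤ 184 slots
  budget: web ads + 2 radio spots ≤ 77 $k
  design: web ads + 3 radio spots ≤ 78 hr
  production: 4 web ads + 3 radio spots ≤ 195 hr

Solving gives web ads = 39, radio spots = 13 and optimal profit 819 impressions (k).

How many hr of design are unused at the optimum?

design used = 1·39 + 3·13 = 78; slack = 78 − 78 = 0.

0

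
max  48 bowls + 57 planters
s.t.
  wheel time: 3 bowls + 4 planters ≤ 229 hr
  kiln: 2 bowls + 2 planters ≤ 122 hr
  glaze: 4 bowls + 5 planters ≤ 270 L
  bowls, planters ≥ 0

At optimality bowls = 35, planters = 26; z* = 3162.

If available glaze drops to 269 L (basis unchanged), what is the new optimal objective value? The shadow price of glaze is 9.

Δb = -1, so new z* = 3162 + (9)·(-1) = 3162 − 9 = 3153.

3153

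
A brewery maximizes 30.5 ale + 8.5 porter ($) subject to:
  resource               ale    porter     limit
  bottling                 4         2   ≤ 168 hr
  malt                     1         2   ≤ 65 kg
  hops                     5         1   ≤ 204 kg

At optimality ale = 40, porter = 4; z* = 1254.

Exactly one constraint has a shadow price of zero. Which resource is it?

bottling: 168/168 (binding)
malt: 48/65 (slack 17)
hops: 204/204 (binding)
By complementary slackness, a constraint with positive slack has shadow price 0 → malt.

malt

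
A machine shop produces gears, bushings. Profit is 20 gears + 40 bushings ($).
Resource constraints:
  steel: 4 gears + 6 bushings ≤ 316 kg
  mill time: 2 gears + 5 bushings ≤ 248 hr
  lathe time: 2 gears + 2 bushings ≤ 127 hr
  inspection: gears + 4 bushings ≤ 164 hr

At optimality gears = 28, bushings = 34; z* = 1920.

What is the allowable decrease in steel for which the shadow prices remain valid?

Binding constraints: steel, inspection. The basis is B = [[4,6],[1,4]] with det 10.
Per unit decrease in steel, x* moves by d = (-0.4, 0.1).
The basis stays optimal until gears reaches 0; allowable decrease = 70 kg.

70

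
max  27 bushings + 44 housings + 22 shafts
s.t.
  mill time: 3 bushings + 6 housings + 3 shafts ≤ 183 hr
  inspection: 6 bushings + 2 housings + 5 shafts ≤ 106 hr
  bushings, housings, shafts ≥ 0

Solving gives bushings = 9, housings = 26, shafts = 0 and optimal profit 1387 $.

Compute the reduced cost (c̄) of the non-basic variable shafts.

-4

At the optimum: mill time uses 183 of 183 (binding); inspection uses 106 of 106 (binding).
The binding rows give the dual system: 3·y_mill time + 6·y_inspection = 27 and 6·y_mill time + 2·y_inspection = 44.
Solving: y_mill time = 7, y_inspection = 1.
Reduced cost of shafts: c₃ − yᵀa₃ = 22 − (7·3 + 1·5) = 22 − 26 = -4.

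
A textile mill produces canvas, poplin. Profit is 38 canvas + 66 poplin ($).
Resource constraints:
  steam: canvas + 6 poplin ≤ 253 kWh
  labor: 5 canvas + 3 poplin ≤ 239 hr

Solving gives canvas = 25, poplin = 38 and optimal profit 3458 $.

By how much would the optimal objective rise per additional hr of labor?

Check each constraint at x*: steam 253/253 (tight); labor 239/239 (tight).
The binding rows give the dual system: 1·y_steam + 5·y_labor = 38 and 6·y_steam + 3·y_labor = 66.
→ y_steam = 8 and y_labor = 6.
Shadow price of labor = 6.

6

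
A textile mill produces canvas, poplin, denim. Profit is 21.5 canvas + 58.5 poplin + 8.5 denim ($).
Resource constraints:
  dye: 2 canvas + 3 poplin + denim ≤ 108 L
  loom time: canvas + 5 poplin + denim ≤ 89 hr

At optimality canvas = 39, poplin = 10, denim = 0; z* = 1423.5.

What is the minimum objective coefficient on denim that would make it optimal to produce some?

Both dye and loom time are binding at x*.
The binding rows give the dual system: 2·y_dye + 1·y_loom time = 21.5 and 3·y_dye + 5·y_loom time = 58.5.
This yields shadow prices y_dye = 7, y_loom time = 7.5.
denim enters the basis when its profit ≥ yᵀa₃ = 7·1 + 7.5·1 = 14.5.

14.5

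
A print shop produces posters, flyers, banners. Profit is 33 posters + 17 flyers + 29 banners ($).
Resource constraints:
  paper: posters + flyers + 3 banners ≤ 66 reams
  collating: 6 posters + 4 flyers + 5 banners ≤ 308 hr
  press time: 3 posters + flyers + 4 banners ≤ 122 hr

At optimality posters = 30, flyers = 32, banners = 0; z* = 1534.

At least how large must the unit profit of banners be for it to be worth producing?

At the optimum: paper uses 62 of 66 (slack = 4); collating uses 308 of 308 (binding); press time uses 122 of 122 (binding).
Since paper is not tight, its dual is 0.
The binding rows give the dual system: 6·y_collating + 3·y_press time = 33 and 4·y_collating + 1·y_press time = 17.
This yields shadow prices y_collating = 3, y_press time = 5.
banners enters the basis when its profit ≥ yᵀa₃ = 3·5 + 5·4 = 35.

35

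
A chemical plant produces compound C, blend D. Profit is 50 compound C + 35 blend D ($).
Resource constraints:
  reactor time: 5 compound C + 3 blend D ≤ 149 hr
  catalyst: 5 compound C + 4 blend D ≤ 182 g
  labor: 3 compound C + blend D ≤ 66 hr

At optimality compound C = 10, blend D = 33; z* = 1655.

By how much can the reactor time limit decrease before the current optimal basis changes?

Binding constraints: reactor time, catalyst. The basis is B = [[5,3],[5,4]] with det 5.
Per unit decrease in reactor time, x* moves by d = (-0.8, 1).
The basis stays optimal until compound C reaches 0; allowable decrease = 12.5 hr.

12.5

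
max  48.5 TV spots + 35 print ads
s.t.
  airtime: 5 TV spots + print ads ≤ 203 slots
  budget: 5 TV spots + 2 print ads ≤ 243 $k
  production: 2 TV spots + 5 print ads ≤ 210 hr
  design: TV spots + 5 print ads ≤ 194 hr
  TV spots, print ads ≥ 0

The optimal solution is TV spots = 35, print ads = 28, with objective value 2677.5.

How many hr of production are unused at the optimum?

0

production used = 2·35 + 5·28 = 210; slack = 210 − 210 = 0.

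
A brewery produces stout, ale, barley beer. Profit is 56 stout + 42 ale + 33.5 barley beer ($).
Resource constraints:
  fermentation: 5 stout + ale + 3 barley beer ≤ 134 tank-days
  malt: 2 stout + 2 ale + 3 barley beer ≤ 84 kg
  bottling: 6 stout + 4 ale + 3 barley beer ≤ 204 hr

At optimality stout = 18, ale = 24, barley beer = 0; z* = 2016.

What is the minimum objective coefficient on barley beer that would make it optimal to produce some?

42

At the optimum: fermentation uses 114 of 134 (slack = 20); malt uses 84 of 84 (binding); bottling uses 204 of 204 (binding).
Slack constraints have shadow price 0 (complementary slackness).
From A_Bᵀ y = c: 2·y_malt + 6·y_bottling = 56; 2·y_malt + 4·y_bottling = 42.
Solving: y_malt = 7, y_bottling = 7.
barley beer enters the basis when its profit ≥ yᵀa₃ = 7·3 + 7·3 = 42.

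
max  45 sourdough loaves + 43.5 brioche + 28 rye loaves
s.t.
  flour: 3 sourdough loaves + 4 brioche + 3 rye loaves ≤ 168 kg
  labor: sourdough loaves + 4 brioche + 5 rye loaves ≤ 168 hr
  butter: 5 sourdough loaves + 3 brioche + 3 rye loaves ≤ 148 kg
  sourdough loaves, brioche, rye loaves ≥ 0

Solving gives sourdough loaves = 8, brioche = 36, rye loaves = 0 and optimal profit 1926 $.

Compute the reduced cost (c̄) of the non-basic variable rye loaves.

Check each constraint at x*: flour 168/168 (tight); labor 152/168 (slack 16); butter 148/148 (tight).
Slack constraints have shadow price 0 (complementary slackness).
The binding rows give the dual system: 3·y_flour + 5·y_butter = 45 and 4·y_flour + 3·y_butter = 43.5.
This yields shadow prices y_flour = 7.5, y_butter = 4.5.
Reduced cost of rye loaves: c₃ − yᵀa₃ = 28 − (7.5·3 + 4.5·3) = 28 − 36 = -8.

-8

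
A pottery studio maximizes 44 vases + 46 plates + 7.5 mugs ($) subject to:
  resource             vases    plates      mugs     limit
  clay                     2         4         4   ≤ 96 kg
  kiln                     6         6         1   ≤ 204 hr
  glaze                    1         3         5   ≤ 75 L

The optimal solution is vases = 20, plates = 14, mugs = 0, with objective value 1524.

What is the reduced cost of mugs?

-3.5

Binding: clay and kiln. Non-binding: glaze (13 unused).
By complementary slackness, y = 0 for the non-binding constraint.
Dual feasibility on the basic columns requires 2·y_clay + 6·y_kiln = 44, 4·y_clay + 6·y_kiln = 46.
Solving: y_clay = 1, y_kiln = 7.
Reduced cost of mugs: c₃ − yᵀa₃ = 7.5 − (1·4 + 7·1) = 7.5 − 11 = -3.5.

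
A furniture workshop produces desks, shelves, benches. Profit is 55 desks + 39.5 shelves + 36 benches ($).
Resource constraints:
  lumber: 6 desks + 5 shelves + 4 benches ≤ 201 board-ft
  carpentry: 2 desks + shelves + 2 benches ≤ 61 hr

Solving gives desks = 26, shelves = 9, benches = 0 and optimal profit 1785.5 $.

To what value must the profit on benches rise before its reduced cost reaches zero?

43

At the optimum: lumber uses 201 of 201 (binding); carpentry uses 61 of 61 (binding).
The binding rows give the dual system: 6·y_lumber + 2·y_carpentry = 55 and 5·y_lumber + 1·y_carpentry = 39.5.
→ y_lumber = 6 and y_carpentry = 9.5.
benches enters the basis when its profit ≥ yᵀa₃ = 6·4 + 9.5·2 = 43.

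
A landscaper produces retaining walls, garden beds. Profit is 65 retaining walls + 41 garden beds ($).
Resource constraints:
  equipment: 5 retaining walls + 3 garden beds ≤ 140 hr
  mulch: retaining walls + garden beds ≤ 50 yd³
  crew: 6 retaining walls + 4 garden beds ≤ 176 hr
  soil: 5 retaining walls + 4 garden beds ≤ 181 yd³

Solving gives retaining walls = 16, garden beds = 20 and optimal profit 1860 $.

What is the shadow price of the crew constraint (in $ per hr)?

5

At the optimum: equipment uses 140 of 140 (binding); mulch uses 36 of 50 (slack = 14); crew uses 176 of 176 (binding); soil uses 160 of 181 (slack = 21).
Slack constraints have shadow price 0 (complementary slackness).
The binding rows give the dual system: 5·y_equipment + 6·y_crew = 65 and 3·y_equipment + 4·y_crew = 41.
Solving: y_equipment = 7, y_crew = 5.
Shadow price of crew = 5.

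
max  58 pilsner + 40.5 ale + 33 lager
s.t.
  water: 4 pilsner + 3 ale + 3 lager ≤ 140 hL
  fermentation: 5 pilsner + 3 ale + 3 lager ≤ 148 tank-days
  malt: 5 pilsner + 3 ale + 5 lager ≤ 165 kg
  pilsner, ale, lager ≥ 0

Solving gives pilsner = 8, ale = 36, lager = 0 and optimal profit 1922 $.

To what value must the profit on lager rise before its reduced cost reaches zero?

40.5

At the optimum: water uses 140 of 140 (binding); fermentation uses 148 of 148 (binding); malt uses 148 of 165 (slack = 17).
Slack constraints have shadow price 0 (complementary slackness).
From A_Bᵀ y = c: 4·y_water + 5·y_fermentation = 58; 3·y_water + 3·y_fermentation = 40.5.
Solving: y_water = 9.5, y_fermentation = 4.
lager enters the basis when its profit ≥ yᵀa₃ = 9.5·3 + 4·3 = 40.5.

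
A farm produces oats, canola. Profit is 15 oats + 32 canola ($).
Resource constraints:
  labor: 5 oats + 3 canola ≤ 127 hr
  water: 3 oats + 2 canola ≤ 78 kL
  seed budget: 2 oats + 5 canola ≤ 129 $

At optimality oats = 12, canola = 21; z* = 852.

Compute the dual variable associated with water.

1

Binding: water and seed budget. Non-binding: labor (4 unused).
Since labor is not tight, its dual is 0.
From A_Bᵀ y = c: 3·y_water + 2·y_seed budget = 15; 2·y_water + 5·y_seed budget = 32.
This yields shadow prices y_water = 1, y_seed budget = 6.
Shadow price of water = 1.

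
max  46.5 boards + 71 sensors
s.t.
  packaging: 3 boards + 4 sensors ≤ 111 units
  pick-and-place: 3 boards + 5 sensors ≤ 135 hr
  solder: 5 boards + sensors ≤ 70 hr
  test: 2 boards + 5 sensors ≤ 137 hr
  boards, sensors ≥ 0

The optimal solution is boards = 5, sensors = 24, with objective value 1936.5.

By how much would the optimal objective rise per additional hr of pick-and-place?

Check each constraint at x*: packaging 111/111 (tight); pick-and-place 135/135 (tight); solder 49/70 (slack 21); test 130/137 (slack 7).
Slack constraints have shadow price 0 (complementary slackness).
Dual feasibility on the basic columns requires 3·y_packaging + 3·y_pick-and-place = 46.5, 4·y_packaging + 5·y_pick-and-place = 71.
→ y_packaging = 6.5 and y_pick-and-place = 9.
Shadow price of pick-and-place = 9.

9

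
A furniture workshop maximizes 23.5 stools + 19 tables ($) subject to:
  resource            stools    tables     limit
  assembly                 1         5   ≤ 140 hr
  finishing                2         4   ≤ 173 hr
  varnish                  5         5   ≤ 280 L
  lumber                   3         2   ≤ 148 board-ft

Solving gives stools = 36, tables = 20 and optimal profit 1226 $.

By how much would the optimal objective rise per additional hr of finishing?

At the optimum: assembly uses 136 of 140 (slack = 4); finishing uses 152 of 173 (slack = 21); varnish uses 280 of 280 (binding); lumber uses 148 of 148 (binding).
By complementary slackness, y = 0 for the non-binding constraints.
Dual feasibility on the basic columns requires 5·y_varnish + 3·y_lumber = 23.5, 5·y_varnish + 2·y_lumber = 19.
This yields shadow prices y_varnish = 2, y_lumber = 4.5.
Shadow price of finishing = 0.

0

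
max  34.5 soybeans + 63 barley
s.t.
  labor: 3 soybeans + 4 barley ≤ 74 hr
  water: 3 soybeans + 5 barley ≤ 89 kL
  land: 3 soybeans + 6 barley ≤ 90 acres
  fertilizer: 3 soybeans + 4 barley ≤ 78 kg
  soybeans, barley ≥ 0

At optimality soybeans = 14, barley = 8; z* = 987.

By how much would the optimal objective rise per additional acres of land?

Check each constraint at x*: labor 74/74 (tight); water 82/89 (slack 7); land 90/90 (tight); fertilizer 74/78 (slack 4).
Since water, fertilizer are not tight, their duals are 0.
The binding rows give the dual system: 3·y_labor + 3·y_land = 34.5 and 4·y_labor + 6·y_land = 63.
This yields shadow prices y_labor = 3, y_land = 8.5.
Shadow price of land = 8.5.

8.5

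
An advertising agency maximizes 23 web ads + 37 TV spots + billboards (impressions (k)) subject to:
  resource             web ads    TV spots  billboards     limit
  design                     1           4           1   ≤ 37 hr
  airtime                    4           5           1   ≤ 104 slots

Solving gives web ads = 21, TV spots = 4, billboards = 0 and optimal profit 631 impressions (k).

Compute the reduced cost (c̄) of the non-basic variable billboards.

Check each constraint at x*: design 37/37 (tight); airtime 104/104 (tight).
The binding rows give the dual system: 1·y_design + 4·y_airtime = 23 and 4·y_design + 5·y_airtime = 37.
Solving: y_design = 3, y_airtime = 5.
Reduced cost of billboards: c₃ − yᵀa₃ = 1 − (3·1 + 5·1) = 1 − 8 = -7.

-7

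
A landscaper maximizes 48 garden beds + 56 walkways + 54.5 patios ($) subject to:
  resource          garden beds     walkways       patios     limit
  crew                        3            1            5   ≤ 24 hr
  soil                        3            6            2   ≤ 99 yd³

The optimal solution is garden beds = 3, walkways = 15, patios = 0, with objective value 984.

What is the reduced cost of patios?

Both crew and soil are binding at x*.
The binding rows give the dual system: 3·y_crew + 3·y_soil = 48 and 1·y_crew + 6·y_soil = 56.
→ y_crew = 8 and y_soil = 8.
Reduced cost of patios: c₃ − yᵀa₃ = 54.5 − (8·5 + 8·2) = 54.5 − 56 = -1.5.

-1.5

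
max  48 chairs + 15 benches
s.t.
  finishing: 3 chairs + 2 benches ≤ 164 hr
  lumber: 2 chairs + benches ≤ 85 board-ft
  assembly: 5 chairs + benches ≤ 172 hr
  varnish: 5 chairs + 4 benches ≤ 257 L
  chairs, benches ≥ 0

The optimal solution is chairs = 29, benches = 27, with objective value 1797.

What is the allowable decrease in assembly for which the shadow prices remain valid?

4

Binding constraints: lumber, assembly. The basis is B = [[2,1],[5,1]] with det -3.
Per unit decrease in assembly, x* moves by d = (-0.3333, 0.6667).
The basis stays optimal until varnish becomes binding; allowable decrease = 4 hr.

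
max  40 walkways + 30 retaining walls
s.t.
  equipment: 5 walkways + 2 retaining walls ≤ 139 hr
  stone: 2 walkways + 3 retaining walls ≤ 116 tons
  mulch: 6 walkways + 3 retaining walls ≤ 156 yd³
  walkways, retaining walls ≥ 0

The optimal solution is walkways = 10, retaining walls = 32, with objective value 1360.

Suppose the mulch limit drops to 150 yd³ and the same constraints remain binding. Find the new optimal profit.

Check each constraint at x*: equipment 114/139 (slack 25); stone 116/116 (tight); mulch 156/156 (tight).
Since equipment is not tight, its dual is 0.
From A_Bᵀ y = c: 2·y_stone + 6·y_mulch = 40; 3·y_stone + 3·y_mulch = 30.
Solving: y_stone = 5, y_mulch = 5.
Δz = y_mulch·Δb = 5 × (-6) = -30, so new z* = 1360 − 30 = 1330.

1330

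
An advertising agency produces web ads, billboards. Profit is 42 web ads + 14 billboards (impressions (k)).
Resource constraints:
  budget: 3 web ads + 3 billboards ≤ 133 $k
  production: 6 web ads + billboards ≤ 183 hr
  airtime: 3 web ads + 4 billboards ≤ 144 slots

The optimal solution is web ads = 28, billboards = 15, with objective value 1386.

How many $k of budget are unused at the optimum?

budget used = 3·28 + 3·15 = 129; slack = 133 − 129 = 4.

4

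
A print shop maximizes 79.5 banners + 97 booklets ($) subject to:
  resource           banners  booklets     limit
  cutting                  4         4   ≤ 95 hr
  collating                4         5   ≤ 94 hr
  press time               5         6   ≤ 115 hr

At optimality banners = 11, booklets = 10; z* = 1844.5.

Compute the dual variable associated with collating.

8

Check each constraint at x*: cutting 84/95 (slack 11); collating 94/94 (tight); press time 115/115 (tight).
Since cutting is not tight, its dual is 0.
From A_Bᵀ y = c: 4·y_collating + 5·y_press time = 79.5; 5·y_collating + 6·y_press time = 97.
→ y_collating = 8 and y_press time = 9.5.
Shadow price of collating = 8.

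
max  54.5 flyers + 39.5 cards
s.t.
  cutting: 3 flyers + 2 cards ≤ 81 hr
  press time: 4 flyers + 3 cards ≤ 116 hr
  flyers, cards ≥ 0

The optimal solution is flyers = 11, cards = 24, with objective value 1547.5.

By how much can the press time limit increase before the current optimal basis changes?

Binding constraints: cutting, press time. The basis is B = [[3,2],[4,3]] with det 1.
Per unit increase in press time, x* moves by d = (-2, 3).
The basis stays optimal until flyers reaches 0; allowable increase = 5.5 hr.

5.5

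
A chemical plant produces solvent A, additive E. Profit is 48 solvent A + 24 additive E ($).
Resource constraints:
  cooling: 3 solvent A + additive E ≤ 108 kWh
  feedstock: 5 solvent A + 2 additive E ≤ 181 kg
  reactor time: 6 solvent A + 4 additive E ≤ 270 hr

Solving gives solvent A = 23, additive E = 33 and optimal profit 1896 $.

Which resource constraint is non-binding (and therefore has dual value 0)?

cooling: 102/108 (slack 6)
feedstock: 181/181 (binding)
reactor time: 270/270 (binding)
By complementary slackness, a constraint with positive slack has shadow price 0 → cooling.

cooling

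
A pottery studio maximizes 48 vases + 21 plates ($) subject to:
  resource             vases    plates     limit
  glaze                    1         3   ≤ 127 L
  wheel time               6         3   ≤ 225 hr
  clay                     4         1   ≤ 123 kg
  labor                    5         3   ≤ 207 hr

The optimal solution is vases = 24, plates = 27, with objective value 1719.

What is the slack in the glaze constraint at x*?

glaze used = 1·24 + 3·27 = 105; slack = 127 − 105 = 22.

22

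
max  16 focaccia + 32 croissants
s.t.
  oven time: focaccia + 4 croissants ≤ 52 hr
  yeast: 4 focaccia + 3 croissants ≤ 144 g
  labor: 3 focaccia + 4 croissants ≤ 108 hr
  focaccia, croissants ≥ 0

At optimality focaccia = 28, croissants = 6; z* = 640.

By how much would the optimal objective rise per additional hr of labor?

Binding: oven time and labor. Non-binding: yeast (14 unused).
By complementary slackness, y = 0 for the non-binding constraint.
The binding rows give the dual system: 1·y_oven time + 3·y_labor = 16 and 4·y_oven time + 4·y_labor = 32.
→ y_oven time = 4 and y_labor = 4.
Shadow price of labor = 4.

4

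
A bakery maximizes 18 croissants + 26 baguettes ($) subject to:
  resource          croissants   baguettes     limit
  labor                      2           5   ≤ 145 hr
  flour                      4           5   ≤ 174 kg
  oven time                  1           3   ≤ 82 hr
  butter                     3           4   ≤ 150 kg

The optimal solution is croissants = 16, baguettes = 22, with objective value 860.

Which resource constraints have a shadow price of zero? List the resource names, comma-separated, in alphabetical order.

labor: 142/145 (slack 3)
flour: 174/174 (binding)
oven time: 82/82 (binding)
butter: 136/150 (slack 14)
By complementary slackness, a constraint with positive slack has shadow price 0 → butter, labor.

butter, labor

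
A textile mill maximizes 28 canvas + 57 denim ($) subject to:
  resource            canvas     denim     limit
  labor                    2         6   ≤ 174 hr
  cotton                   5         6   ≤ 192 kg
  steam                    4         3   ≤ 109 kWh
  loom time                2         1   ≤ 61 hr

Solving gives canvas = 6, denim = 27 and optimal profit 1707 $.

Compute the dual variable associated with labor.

6.5

Check each constraint at x*: labor 174/174 (tight); cotton 192/192 (tight); steam 105/109 (slack 4); loom time 39/61 (slack 22).
By complementary slackness, y = 0 for the non-binding constraints.
Dual feasibility on the basic columns requires 2·y_labor + 5·y_cotton = 28, 6·y_labor + 6·y_cotton = 57.
→ y_labor = 6.5 and y_cotton = 3.
Shadow price of labor = 6.5.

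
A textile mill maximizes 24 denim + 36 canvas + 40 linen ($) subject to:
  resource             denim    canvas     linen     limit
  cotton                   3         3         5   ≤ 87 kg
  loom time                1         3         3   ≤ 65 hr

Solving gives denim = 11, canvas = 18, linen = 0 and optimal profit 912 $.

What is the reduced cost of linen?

Both cotton and loom time are binding at x*.
The binding rows give the dual system: 3·y_cotton + 1·y_loom time = 24 and 3·y_cotton + 3·y_loom time = 36.
This yields shadow prices y_cotton = 6, y_loom time = 6.
Reduced cost of linen: c₃ − yᵀa₃ = 40 − (6·5 + 6·3) = 40 − 48 = -8.

-8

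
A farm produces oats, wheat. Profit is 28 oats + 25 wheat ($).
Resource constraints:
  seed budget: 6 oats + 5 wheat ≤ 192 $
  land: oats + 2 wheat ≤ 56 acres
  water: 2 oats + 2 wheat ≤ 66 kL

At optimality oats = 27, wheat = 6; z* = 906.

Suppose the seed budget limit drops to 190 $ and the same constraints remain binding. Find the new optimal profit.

900

At the optimum: seed budget uses 192 of 192 (binding); land uses 39 of 56 (slack = 17); water uses 66 of 66 (binding).
By complementary slackness, y = 0 for the non-binding constraint.
Dual feasibility on the basic columns requires 6·y_seed budget + 2·y_water = 28, 5·y_seed budget + 2·y_water = 25.
This yields shadow prices y_seed budget = 3, y_water = 5.
Δz = y_seed budget·Δb = 3 × (-2) = -6, so new z* = 906 − 6 = 900.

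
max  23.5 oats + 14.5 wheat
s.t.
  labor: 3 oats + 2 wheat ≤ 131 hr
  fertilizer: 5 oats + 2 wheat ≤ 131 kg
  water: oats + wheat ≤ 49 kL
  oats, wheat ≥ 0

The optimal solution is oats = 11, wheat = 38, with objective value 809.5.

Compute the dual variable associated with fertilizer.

At the optimum: labor uses 109 of 131 (slack = 22); fertilizer uses 131 of 131 (binding); water uses 49 of 49 (binding).
Since labor is not tight, its dual is 0.
From A_Bᵀ y = c: 5·y_fertilizer + 1·y_water = 23.5; 2·y_fertilizer + 1·y_water = 14.5.
Solving: y_fertilizer = 3, y_water = 8.5.
Shadow price of fertilizer = 3.

3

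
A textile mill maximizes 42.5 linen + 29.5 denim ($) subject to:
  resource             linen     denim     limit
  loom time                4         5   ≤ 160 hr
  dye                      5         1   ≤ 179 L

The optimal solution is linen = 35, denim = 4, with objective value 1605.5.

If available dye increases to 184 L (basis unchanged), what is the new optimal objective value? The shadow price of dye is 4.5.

1628

Δb = 5, so new z* = 1605.5 + (4.5)·(5) = 1605.5 + 22.5 = 1628.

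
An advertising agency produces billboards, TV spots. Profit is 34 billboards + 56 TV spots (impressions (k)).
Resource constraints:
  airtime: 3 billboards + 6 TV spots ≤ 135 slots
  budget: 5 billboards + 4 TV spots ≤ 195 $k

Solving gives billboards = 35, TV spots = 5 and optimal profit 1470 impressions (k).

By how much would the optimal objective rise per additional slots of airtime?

8

Both airtime and budget are binding at x*.
Dual feasibility on the basic columns requires 3·y_airtime + 5·y_budget = 34, 6·y_airtime + 4·y_budget = 56.
→ y_airtime = 8 and y_budget = 2.
Shadow price of airtime = 8.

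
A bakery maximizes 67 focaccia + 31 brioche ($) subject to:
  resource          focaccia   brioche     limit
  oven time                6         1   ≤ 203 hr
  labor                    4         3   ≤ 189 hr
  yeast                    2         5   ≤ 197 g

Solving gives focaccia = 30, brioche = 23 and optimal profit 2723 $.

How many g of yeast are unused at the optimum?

22

yeast used = 2·30 + 5·23 = 175; slack = 197 − 175 = 22.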